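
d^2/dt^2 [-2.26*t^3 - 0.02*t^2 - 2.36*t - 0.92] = -13.56*t - 0.04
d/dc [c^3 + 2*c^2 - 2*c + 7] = 3*c^2 + 4*c - 2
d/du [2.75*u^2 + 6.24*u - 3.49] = 5.5*u + 6.24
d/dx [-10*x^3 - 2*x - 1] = -30*x^2 - 2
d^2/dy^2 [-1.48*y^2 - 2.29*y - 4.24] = -2.96000000000000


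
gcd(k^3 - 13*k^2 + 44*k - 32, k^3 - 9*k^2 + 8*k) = k^2 - 9*k + 8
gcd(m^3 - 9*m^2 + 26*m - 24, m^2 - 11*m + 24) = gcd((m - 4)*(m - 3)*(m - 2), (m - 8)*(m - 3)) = m - 3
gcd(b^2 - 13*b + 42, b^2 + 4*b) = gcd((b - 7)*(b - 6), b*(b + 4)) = 1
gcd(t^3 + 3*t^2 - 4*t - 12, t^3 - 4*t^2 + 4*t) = t - 2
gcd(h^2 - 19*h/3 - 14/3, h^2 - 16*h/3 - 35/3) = h - 7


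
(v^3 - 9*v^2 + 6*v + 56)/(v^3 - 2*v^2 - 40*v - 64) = (v^2 - 11*v + 28)/(v^2 - 4*v - 32)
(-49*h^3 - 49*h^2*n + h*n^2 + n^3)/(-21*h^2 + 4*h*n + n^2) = (7*h^2 + 6*h*n - n^2)/(3*h - n)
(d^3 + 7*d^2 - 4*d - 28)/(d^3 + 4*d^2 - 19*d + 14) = (d + 2)/(d - 1)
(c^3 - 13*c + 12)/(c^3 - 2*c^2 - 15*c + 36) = (c - 1)/(c - 3)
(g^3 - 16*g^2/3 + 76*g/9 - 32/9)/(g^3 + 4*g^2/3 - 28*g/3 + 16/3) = (g - 8/3)/(g + 4)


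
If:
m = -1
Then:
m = -1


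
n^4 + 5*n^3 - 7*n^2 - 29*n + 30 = (n - 2)*(n - 1)*(n + 3)*(n + 5)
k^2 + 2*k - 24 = (k - 4)*(k + 6)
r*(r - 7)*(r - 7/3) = r^3 - 28*r^2/3 + 49*r/3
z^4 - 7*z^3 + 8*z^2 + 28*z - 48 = (z - 4)*(z - 3)*(z - 2)*(z + 2)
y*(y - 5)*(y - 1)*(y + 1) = y^4 - 5*y^3 - y^2 + 5*y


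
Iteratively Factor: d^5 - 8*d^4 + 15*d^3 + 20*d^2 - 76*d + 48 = (d - 3)*(d^4 - 5*d^3 + 20*d - 16) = (d - 3)*(d + 2)*(d^3 - 7*d^2 + 14*d - 8) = (d - 3)*(d - 1)*(d + 2)*(d^2 - 6*d + 8) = (d - 4)*(d - 3)*(d - 1)*(d + 2)*(d - 2)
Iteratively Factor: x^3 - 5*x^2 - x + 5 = (x - 5)*(x^2 - 1) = (x - 5)*(x + 1)*(x - 1)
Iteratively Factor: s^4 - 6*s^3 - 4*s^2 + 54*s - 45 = (s + 3)*(s^3 - 9*s^2 + 23*s - 15) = (s - 5)*(s + 3)*(s^2 - 4*s + 3) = (s - 5)*(s - 3)*(s + 3)*(s - 1)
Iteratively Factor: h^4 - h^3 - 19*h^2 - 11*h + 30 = (h - 1)*(h^3 - 19*h - 30) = (h - 5)*(h - 1)*(h^2 + 5*h + 6) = (h - 5)*(h - 1)*(h + 2)*(h + 3)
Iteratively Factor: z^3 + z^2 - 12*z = (z)*(z^2 + z - 12) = z*(z - 3)*(z + 4)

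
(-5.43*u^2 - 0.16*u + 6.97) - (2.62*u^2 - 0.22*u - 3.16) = -8.05*u^2 + 0.06*u + 10.13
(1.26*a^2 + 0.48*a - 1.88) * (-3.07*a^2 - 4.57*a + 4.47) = -3.8682*a^4 - 7.2318*a^3 + 9.2102*a^2 + 10.7372*a - 8.4036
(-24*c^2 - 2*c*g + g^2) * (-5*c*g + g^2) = 120*c^3*g - 14*c^2*g^2 - 7*c*g^3 + g^4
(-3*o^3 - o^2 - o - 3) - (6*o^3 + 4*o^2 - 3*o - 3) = -9*o^3 - 5*o^2 + 2*o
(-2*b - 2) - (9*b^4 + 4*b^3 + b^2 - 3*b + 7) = -9*b^4 - 4*b^3 - b^2 + b - 9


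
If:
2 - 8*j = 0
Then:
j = 1/4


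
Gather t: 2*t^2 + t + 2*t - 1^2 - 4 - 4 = 2*t^2 + 3*t - 9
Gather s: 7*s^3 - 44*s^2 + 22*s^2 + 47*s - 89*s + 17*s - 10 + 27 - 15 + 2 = 7*s^3 - 22*s^2 - 25*s + 4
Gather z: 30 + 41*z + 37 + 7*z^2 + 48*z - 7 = 7*z^2 + 89*z + 60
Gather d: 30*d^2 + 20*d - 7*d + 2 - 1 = 30*d^2 + 13*d + 1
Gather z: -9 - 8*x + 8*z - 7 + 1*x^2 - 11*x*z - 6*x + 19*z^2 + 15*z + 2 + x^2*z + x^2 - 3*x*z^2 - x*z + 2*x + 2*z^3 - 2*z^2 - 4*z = 2*x^2 - 12*x + 2*z^3 + z^2*(17 - 3*x) + z*(x^2 - 12*x + 19) - 14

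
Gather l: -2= -2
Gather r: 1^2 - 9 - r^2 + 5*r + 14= -r^2 + 5*r + 6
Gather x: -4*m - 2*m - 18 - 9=-6*m - 27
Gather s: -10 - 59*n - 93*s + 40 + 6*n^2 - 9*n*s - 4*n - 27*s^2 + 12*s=6*n^2 - 63*n - 27*s^2 + s*(-9*n - 81) + 30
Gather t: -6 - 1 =-7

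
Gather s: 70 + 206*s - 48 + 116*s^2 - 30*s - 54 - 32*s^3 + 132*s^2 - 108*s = -32*s^3 + 248*s^2 + 68*s - 32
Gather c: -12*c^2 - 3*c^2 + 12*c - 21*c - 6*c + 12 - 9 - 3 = -15*c^2 - 15*c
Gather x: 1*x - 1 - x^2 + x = -x^2 + 2*x - 1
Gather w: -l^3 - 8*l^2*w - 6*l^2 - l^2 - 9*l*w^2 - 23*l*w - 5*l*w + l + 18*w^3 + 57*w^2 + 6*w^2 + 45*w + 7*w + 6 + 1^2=-l^3 - 7*l^2 + l + 18*w^3 + w^2*(63 - 9*l) + w*(-8*l^2 - 28*l + 52) + 7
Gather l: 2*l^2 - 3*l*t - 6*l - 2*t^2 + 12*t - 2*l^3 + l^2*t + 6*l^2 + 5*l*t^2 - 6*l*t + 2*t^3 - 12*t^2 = -2*l^3 + l^2*(t + 8) + l*(5*t^2 - 9*t - 6) + 2*t^3 - 14*t^2 + 12*t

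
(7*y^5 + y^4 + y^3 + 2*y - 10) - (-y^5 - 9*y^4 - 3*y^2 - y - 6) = 8*y^5 + 10*y^4 + y^3 + 3*y^2 + 3*y - 4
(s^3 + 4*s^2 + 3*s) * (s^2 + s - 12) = s^5 + 5*s^4 - 5*s^3 - 45*s^2 - 36*s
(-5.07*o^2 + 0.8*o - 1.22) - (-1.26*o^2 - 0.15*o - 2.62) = -3.81*o^2 + 0.95*o + 1.4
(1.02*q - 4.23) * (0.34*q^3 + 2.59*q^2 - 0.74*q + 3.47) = 0.3468*q^4 + 1.2036*q^3 - 11.7105*q^2 + 6.6696*q - 14.6781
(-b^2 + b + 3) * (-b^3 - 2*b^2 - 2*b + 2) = b^5 + b^4 - 3*b^3 - 10*b^2 - 4*b + 6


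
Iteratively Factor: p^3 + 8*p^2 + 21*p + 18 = (p + 3)*(p^2 + 5*p + 6) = (p + 3)^2*(p + 2)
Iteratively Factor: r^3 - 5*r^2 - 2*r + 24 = (r + 2)*(r^2 - 7*r + 12) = (r - 4)*(r + 2)*(r - 3)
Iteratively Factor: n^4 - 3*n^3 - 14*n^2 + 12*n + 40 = (n - 2)*(n^3 - n^2 - 16*n - 20) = (n - 2)*(n + 2)*(n^2 - 3*n - 10) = (n - 2)*(n + 2)^2*(n - 5)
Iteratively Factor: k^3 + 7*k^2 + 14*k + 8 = (k + 4)*(k^2 + 3*k + 2) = (k + 1)*(k + 4)*(k + 2)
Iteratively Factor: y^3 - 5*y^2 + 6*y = (y)*(y^2 - 5*y + 6) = y*(y - 2)*(y - 3)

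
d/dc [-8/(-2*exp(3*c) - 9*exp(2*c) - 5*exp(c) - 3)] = (-48*exp(2*c) - 144*exp(c) - 40)*exp(c)/(2*exp(3*c) + 9*exp(2*c) + 5*exp(c) + 3)^2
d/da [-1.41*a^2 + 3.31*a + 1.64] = 3.31 - 2.82*a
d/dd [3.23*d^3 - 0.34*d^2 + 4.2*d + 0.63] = 9.69*d^2 - 0.68*d + 4.2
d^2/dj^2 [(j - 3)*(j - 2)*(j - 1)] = 6*j - 12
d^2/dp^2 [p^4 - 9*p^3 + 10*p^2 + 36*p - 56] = 12*p^2 - 54*p + 20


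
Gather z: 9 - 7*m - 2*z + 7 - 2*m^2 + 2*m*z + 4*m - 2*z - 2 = -2*m^2 - 3*m + z*(2*m - 4) + 14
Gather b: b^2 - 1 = b^2 - 1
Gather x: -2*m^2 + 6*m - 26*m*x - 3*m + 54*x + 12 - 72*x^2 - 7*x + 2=-2*m^2 + 3*m - 72*x^2 + x*(47 - 26*m) + 14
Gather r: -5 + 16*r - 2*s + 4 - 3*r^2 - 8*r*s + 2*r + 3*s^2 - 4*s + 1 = -3*r^2 + r*(18 - 8*s) + 3*s^2 - 6*s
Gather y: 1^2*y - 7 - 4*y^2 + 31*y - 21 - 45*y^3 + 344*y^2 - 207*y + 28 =-45*y^3 + 340*y^2 - 175*y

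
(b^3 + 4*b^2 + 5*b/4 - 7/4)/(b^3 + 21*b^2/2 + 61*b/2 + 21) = (b - 1/2)/(b + 6)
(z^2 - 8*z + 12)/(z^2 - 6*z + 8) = (z - 6)/(z - 4)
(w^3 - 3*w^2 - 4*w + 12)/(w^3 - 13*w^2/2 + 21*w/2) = 2*(w^2 - 4)/(w*(2*w - 7))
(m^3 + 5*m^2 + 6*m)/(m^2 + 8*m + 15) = m*(m + 2)/(m + 5)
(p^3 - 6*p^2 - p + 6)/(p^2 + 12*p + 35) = (p^3 - 6*p^2 - p + 6)/(p^2 + 12*p + 35)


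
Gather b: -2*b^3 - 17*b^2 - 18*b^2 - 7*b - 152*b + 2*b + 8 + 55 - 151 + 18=-2*b^3 - 35*b^2 - 157*b - 70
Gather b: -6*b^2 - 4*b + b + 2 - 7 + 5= -6*b^2 - 3*b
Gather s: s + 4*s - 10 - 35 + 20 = 5*s - 25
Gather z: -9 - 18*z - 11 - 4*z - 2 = -22*z - 22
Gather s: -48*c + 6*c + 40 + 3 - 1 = 42 - 42*c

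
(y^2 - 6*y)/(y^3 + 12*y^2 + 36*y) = (y - 6)/(y^2 + 12*y + 36)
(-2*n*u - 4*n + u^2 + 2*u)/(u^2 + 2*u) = (-2*n + u)/u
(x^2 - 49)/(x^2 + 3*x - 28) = (x - 7)/(x - 4)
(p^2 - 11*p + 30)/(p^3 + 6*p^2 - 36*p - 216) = (p - 5)/(p^2 + 12*p + 36)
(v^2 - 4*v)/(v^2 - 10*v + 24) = v/(v - 6)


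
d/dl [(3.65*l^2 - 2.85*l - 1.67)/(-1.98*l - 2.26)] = (-7.227*l^2 - 16.498*l + 3.1344)/(3.9204*l^2 + 8.9496*l + 5.1076)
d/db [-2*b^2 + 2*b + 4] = 2 - 4*b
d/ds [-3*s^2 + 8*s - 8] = 8 - 6*s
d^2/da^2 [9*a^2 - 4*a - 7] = 18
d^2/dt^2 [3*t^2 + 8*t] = 6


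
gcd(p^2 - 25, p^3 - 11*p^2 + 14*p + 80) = p - 5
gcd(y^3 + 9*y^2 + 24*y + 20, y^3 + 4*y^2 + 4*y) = y^2 + 4*y + 4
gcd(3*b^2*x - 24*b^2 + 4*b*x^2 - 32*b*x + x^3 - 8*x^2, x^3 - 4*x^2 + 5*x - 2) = 1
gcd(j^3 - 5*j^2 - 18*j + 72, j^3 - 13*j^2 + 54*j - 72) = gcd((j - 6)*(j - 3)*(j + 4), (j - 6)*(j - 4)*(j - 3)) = j^2 - 9*j + 18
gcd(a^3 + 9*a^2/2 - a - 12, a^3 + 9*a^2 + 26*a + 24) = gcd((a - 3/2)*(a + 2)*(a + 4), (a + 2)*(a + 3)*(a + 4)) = a^2 + 6*a + 8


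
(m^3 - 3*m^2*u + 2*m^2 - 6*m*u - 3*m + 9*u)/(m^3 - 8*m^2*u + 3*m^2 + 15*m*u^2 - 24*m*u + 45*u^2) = (1 - m)/(-m + 5*u)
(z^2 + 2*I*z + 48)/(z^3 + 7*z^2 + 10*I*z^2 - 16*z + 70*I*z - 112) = (z - 6*I)/(z^2 + z*(7 + 2*I) + 14*I)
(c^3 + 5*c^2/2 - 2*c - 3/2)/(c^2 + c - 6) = (2*c^2 - c - 1)/(2*(c - 2))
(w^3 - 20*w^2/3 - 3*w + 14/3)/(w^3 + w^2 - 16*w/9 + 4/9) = 3*(w^2 - 6*w - 7)/(3*w^2 + 5*w - 2)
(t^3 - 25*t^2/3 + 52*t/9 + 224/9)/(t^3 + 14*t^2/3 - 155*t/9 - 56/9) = (3*t^2 - 17*t - 28)/(3*t^2 + 22*t + 7)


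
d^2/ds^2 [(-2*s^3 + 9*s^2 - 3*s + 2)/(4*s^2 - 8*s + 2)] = (32*s^3 - 6*s^2 - 36*s + 25)/(8*s^6 - 48*s^5 + 108*s^4 - 112*s^3 + 54*s^2 - 12*s + 1)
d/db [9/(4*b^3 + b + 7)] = 9*(-12*b^2 - 1)/(4*b^3 + b + 7)^2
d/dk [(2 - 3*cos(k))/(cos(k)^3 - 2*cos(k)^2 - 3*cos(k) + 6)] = (-6*cos(k)^3 + 12*cos(k)^2 - 8*cos(k) + 12)*sin(k)/((sin(k)^2 + 2)^2*(cos(k) - 2)^2)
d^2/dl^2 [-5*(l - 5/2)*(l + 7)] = -10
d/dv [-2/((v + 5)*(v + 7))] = 4*(v + 6)/((v + 5)^2*(v + 7)^2)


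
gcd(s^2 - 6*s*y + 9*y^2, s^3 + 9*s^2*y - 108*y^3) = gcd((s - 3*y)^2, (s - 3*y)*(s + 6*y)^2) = -s + 3*y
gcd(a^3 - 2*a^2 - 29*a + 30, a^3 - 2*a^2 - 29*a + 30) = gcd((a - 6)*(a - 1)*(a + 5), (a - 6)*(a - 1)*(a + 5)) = a^3 - 2*a^2 - 29*a + 30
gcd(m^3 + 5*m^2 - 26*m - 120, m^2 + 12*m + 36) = m + 6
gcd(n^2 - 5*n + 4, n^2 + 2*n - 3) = n - 1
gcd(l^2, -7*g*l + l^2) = l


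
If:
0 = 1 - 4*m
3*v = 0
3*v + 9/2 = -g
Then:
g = -9/2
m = 1/4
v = 0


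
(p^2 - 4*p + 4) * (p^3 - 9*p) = p^5 - 4*p^4 - 5*p^3 + 36*p^2 - 36*p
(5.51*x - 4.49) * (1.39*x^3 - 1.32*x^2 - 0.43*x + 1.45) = 7.6589*x^4 - 13.5143*x^3 + 3.5575*x^2 + 9.9202*x - 6.5105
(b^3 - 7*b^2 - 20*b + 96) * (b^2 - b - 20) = b^5 - 8*b^4 - 33*b^3 + 256*b^2 + 304*b - 1920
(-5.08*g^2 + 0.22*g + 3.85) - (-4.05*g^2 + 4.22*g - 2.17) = -1.03*g^2 - 4.0*g + 6.02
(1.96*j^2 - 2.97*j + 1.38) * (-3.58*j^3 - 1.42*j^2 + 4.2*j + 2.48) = -7.0168*j^5 + 7.8494*j^4 + 7.509*j^3 - 9.5728*j^2 - 1.5696*j + 3.4224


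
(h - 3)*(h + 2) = h^2 - h - 6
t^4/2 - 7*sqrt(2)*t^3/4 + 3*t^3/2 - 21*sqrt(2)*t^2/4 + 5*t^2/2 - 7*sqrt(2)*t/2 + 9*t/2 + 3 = (t/2 + 1/2)*(t + 2)*(t - 3*sqrt(2))*(t - sqrt(2)/2)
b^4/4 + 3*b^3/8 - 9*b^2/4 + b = b*(b/4 + 1)*(b - 2)*(b - 1/2)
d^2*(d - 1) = d^3 - d^2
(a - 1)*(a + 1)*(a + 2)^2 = a^4 + 4*a^3 + 3*a^2 - 4*a - 4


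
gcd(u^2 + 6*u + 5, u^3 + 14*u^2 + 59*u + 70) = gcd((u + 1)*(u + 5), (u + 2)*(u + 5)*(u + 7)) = u + 5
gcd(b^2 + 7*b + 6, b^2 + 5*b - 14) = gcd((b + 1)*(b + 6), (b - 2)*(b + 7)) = 1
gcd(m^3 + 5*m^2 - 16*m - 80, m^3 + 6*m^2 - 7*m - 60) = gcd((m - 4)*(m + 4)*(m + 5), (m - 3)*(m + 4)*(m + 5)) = m^2 + 9*m + 20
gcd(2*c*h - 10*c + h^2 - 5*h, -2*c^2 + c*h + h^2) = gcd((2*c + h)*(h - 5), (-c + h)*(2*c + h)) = 2*c + h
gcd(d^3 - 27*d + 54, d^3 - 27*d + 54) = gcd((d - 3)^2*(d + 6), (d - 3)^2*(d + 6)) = d^3 - 27*d + 54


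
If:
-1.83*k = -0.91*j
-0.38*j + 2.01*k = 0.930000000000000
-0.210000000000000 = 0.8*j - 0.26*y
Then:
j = 1.50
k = 0.75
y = 5.43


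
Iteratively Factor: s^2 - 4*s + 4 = (s - 2)*(s - 2)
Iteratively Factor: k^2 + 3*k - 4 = (k + 4)*(k - 1)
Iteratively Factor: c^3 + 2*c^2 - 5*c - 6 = (c + 1)*(c^2 + c - 6) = (c + 1)*(c + 3)*(c - 2)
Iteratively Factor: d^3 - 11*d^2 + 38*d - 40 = (d - 2)*(d^2 - 9*d + 20) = (d - 5)*(d - 2)*(d - 4)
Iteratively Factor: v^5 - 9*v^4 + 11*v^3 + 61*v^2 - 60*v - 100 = (v - 2)*(v^4 - 7*v^3 - 3*v^2 + 55*v + 50) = (v - 2)*(v + 2)*(v^3 - 9*v^2 + 15*v + 25) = (v - 5)*(v - 2)*(v + 2)*(v^2 - 4*v - 5) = (v - 5)^2*(v - 2)*(v + 2)*(v + 1)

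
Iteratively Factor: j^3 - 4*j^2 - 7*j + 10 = (j + 2)*(j^2 - 6*j + 5) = (j - 1)*(j + 2)*(j - 5)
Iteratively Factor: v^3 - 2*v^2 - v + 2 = (v - 1)*(v^2 - v - 2) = (v - 2)*(v - 1)*(v + 1)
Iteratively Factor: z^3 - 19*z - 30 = (z + 3)*(z^2 - 3*z - 10) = (z - 5)*(z + 3)*(z + 2)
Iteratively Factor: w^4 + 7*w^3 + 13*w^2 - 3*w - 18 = (w + 3)*(w^3 + 4*w^2 + w - 6) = (w + 3)^2*(w^2 + w - 2) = (w - 1)*(w + 3)^2*(w + 2)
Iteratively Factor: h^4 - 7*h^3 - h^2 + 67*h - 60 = (h - 1)*(h^3 - 6*h^2 - 7*h + 60) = (h - 5)*(h - 1)*(h^2 - h - 12) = (h - 5)*(h - 1)*(h + 3)*(h - 4)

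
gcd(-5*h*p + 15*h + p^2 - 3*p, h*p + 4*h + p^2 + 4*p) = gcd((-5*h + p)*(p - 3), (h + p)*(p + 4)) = 1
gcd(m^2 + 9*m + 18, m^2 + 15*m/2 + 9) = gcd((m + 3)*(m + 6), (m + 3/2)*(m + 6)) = m + 6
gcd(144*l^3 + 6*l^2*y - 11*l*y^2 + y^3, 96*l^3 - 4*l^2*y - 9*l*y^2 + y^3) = -24*l^2 - 5*l*y + y^2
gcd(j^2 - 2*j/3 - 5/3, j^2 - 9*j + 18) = 1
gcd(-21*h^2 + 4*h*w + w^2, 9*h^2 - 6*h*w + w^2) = -3*h + w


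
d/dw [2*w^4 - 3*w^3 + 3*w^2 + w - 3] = 8*w^3 - 9*w^2 + 6*w + 1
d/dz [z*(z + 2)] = 2*z + 2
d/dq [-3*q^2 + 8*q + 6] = 8 - 6*q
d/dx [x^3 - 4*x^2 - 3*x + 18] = 3*x^2 - 8*x - 3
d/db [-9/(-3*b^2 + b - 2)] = 9*(1 - 6*b)/(3*b^2 - b + 2)^2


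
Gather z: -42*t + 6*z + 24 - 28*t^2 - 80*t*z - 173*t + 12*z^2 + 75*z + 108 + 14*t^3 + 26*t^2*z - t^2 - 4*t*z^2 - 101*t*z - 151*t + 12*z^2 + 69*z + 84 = 14*t^3 - 29*t^2 - 366*t + z^2*(24 - 4*t) + z*(26*t^2 - 181*t + 150) + 216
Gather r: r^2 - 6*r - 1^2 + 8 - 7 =r^2 - 6*r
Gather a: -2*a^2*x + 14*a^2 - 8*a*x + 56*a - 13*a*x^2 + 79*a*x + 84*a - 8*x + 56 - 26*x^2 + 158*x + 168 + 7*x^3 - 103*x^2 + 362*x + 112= a^2*(14 - 2*x) + a*(-13*x^2 + 71*x + 140) + 7*x^3 - 129*x^2 + 512*x + 336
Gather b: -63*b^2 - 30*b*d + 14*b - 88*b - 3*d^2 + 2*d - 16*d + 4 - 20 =-63*b^2 + b*(-30*d - 74) - 3*d^2 - 14*d - 16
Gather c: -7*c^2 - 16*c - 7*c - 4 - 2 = -7*c^2 - 23*c - 6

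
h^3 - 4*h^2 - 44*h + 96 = (h - 8)*(h - 2)*(h + 6)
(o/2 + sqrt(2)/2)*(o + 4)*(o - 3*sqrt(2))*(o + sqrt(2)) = o^4/2 - sqrt(2)*o^3/2 + 2*o^3 - 5*o^2 - 2*sqrt(2)*o^2 - 20*o - 3*sqrt(2)*o - 12*sqrt(2)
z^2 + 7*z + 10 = (z + 2)*(z + 5)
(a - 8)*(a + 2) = a^2 - 6*a - 16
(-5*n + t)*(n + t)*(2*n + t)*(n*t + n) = -10*n^4*t - 10*n^4 - 13*n^3*t^2 - 13*n^3*t - 2*n^2*t^3 - 2*n^2*t^2 + n*t^4 + n*t^3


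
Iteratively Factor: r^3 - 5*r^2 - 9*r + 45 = (r - 5)*(r^2 - 9) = (r - 5)*(r - 3)*(r + 3)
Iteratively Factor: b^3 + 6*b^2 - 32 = (b + 4)*(b^2 + 2*b - 8) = (b + 4)^2*(b - 2)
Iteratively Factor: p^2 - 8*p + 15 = (p - 3)*(p - 5)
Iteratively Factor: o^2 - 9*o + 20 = (o - 4)*(o - 5)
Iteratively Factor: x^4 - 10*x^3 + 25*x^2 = (x - 5)*(x^3 - 5*x^2) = (x - 5)^2*(x^2) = x*(x - 5)^2*(x)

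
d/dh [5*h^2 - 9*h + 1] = 10*h - 9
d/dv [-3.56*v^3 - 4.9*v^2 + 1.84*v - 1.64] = -10.68*v^2 - 9.8*v + 1.84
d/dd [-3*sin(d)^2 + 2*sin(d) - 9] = 2*(1 - 3*sin(d))*cos(d)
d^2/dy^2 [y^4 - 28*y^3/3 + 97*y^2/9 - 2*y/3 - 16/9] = 12*y^2 - 56*y + 194/9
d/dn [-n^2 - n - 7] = -2*n - 1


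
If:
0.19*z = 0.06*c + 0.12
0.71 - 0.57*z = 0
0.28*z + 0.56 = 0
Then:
No Solution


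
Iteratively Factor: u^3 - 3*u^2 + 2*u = (u - 2)*(u^2 - u) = u*(u - 2)*(u - 1)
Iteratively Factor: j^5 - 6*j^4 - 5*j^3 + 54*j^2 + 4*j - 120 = (j + 2)*(j^4 - 8*j^3 + 11*j^2 + 32*j - 60) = (j + 2)^2*(j^3 - 10*j^2 + 31*j - 30) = (j - 2)*(j + 2)^2*(j^2 - 8*j + 15) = (j - 3)*(j - 2)*(j + 2)^2*(j - 5)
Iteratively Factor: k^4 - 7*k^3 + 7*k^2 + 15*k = (k + 1)*(k^3 - 8*k^2 + 15*k) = (k - 5)*(k + 1)*(k^2 - 3*k) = (k - 5)*(k - 3)*(k + 1)*(k)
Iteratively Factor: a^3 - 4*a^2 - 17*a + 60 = (a - 5)*(a^2 + a - 12) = (a - 5)*(a + 4)*(a - 3)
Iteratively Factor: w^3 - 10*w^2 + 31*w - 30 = (w - 3)*(w^2 - 7*w + 10) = (w - 3)*(w - 2)*(w - 5)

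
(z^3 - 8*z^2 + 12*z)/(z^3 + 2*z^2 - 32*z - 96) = z*(z - 2)/(z^2 + 8*z + 16)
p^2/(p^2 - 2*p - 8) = p^2/(p^2 - 2*p - 8)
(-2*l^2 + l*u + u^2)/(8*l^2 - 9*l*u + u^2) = (2*l + u)/(-8*l + u)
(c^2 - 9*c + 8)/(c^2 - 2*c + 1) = (c - 8)/(c - 1)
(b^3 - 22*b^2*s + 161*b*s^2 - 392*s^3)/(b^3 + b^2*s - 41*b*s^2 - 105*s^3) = (b^2 - 15*b*s + 56*s^2)/(b^2 + 8*b*s + 15*s^2)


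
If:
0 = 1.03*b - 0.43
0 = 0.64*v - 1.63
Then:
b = 0.42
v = 2.55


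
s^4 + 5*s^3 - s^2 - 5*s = s*(s - 1)*(s + 1)*(s + 5)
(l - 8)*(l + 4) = l^2 - 4*l - 32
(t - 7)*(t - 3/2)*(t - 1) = t^3 - 19*t^2/2 + 19*t - 21/2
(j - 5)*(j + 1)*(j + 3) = j^3 - j^2 - 17*j - 15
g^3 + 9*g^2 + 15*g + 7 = (g + 1)^2*(g + 7)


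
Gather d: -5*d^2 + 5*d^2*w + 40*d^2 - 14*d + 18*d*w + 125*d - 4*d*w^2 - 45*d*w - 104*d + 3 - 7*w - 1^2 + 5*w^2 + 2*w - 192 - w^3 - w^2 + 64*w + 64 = d^2*(5*w + 35) + d*(-4*w^2 - 27*w + 7) - w^3 + 4*w^2 + 59*w - 126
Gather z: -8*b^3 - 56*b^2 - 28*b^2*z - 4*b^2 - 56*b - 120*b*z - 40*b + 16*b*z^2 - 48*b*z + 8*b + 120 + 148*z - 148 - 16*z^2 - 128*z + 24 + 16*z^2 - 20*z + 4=-8*b^3 - 60*b^2 + 16*b*z^2 - 88*b + z*(-28*b^2 - 168*b)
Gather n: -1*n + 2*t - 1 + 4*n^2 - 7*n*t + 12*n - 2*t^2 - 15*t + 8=4*n^2 + n*(11 - 7*t) - 2*t^2 - 13*t + 7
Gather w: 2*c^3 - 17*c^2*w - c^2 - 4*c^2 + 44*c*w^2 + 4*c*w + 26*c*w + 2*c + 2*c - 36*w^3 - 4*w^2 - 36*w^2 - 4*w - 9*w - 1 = 2*c^3 - 5*c^2 + 4*c - 36*w^3 + w^2*(44*c - 40) + w*(-17*c^2 + 30*c - 13) - 1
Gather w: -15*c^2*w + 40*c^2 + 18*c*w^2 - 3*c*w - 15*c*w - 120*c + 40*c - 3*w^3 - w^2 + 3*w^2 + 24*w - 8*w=40*c^2 - 80*c - 3*w^3 + w^2*(18*c + 2) + w*(-15*c^2 - 18*c + 16)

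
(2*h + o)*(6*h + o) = 12*h^2 + 8*h*o + o^2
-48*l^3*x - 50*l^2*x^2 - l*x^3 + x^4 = x*(-8*l + x)*(l + x)*(6*l + x)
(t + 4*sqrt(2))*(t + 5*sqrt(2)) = t^2 + 9*sqrt(2)*t + 40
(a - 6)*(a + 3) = a^2 - 3*a - 18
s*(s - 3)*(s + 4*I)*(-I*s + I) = -I*s^4 + 4*s^3 + 4*I*s^3 - 16*s^2 - 3*I*s^2 + 12*s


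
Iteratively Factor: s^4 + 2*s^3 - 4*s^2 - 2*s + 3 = (s - 1)*(s^3 + 3*s^2 - s - 3) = (s - 1)*(s + 1)*(s^2 + 2*s - 3) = (s - 1)*(s + 1)*(s + 3)*(s - 1)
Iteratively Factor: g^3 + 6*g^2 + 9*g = (g + 3)*(g^2 + 3*g) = (g + 3)^2*(g)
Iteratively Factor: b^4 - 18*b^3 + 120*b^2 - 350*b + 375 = (b - 5)*(b^3 - 13*b^2 + 55*b - 75) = (b - 5)^2*(b^2 - 8*b + 15) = (b - 5)^3*(b - 3)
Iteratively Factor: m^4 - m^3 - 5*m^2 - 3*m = (m)*(m^3 - m^2 - 5*m - 3) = m*(m + 1)*(m^2 - 2*m - 3) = m*(m + 1)^2*(m - 3)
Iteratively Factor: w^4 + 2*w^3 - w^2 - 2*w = (w + 2)*(w^3 - w) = (w - 1)*(w + 2)*(w^2 + w) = w*(w - 1)*(w + 2)*(w + 1)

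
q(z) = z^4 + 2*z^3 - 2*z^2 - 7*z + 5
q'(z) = 4*z^3 + 6*z^2 - 4*z - 7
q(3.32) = 154.40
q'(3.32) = 192.23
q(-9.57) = 6523.68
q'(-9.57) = -2925.08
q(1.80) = 8.08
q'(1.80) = 28.57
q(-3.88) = 111.86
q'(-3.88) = -134.80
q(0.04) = 4.72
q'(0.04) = -7.15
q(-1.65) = 9.53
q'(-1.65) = -2.03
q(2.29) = 30.00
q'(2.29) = 63.34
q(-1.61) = 9.46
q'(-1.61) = -1.70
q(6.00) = 1619.00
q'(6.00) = 1049.00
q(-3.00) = 35.00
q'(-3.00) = -49.00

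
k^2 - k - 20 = (k - 5)*(k + 4)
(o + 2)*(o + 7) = o^2 + 9*o + 14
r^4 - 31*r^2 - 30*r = r*(r - 6)*(r + 1)*(r + 5)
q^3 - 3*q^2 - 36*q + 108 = (q - 6)*(q - 3)*(q + 6)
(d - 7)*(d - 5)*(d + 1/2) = d^3 - 23*d^2/2 + 29*d + 35/2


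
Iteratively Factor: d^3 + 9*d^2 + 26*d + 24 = (d + 2)*(d^2 + 7*d + 12) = (d + 2)*(d + 3)*(d + 4)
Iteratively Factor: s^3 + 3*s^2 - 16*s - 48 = (s - 4)*(s^2 + 7*s + 12) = (s - 4)*(s + 3)*(s + 4)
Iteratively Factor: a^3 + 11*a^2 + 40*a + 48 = (a + 3)*(a^2 + 8*a + 16) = (a + 3)*(a + 4)*(a + 4)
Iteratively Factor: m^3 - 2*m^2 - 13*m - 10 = (m + 1)*(m^2 - 3*m - 10) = (m - 5)*(m + 1)*(m + 2)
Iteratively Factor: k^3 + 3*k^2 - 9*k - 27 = (k + 3)*(k^2 - 9) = (k + 3)^2*(k - 3)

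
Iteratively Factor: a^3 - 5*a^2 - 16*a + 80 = (a + 4)*(a^2 - 9*a + 20) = (a - 4)*(a + 4)*(a - 5)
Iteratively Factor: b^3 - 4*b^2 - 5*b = (b)*(b^2 - 4*b - 5) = b*(b + 1)*(b - 5)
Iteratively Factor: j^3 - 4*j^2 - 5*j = (j)*(j^2 - 4*j - 5) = j*(j + 1)*(j - 5)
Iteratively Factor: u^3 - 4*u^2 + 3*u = (u - 1)*(u^2 - 3*u) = u*(u - 1)*(u - 3)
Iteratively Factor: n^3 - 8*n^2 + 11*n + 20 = (n - 4)*(n^2 - 4*n - 5) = (n - 5)*(n - 4)*(n + 1)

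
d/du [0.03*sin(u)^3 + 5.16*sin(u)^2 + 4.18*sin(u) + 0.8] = (0.09*sin(u)^2 + 10.32*sin(u) + 4.18)*cos(u)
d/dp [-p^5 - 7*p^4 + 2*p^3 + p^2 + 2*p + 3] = -5*p^4 - 28*p^3 + 6*p^2 + 2*p + 2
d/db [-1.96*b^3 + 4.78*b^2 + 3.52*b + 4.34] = -5.88*b^2 + 9.56*b + 3.52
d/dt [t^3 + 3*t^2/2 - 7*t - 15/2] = 3*t^2 + 3*t - 7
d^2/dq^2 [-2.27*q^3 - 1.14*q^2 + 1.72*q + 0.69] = -13.62*q - 2.28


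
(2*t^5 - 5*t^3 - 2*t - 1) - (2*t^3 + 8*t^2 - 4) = 2*t^5 - 7*t^3 - 8*t^2 - 2*t + 3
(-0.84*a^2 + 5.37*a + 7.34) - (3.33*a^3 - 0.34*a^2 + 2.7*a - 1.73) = -3.33*a^3 - 0.5*a^2 + 2.67*a + 9.07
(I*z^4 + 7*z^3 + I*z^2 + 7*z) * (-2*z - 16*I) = -2*I*z^5 + 2*z^4 - 114*I*z^3 + 2*z^2 - 112*I*z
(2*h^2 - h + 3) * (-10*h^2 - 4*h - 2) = -20*h^4 + 2*h^3 - 30*h^2 - 10*h - 6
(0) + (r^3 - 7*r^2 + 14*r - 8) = r^3 - 7*r^2 + 14*r - 8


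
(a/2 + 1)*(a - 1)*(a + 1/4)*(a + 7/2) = a^4/2 + 19*a^3/8 + 21*a^2/16 - 53*a/16 - 7/8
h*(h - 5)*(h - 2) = h^3 - 7*h^2 + 10*h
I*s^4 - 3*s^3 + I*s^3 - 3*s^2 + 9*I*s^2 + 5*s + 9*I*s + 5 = (s + 1)*(s - I)*(s + 5*I)*(I*s + 1)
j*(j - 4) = j^2 - 4*j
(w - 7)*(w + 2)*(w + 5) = w^3 - 39*w - 70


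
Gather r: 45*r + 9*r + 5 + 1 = 54*r + 6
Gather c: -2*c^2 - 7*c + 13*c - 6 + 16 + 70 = -2*c^2 + 6*c + 80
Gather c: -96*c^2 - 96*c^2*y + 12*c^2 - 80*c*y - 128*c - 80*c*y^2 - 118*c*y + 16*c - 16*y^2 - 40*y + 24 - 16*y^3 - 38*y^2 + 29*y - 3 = c^2*(-96*y - 84) + c*(-80*y^2 - 198*y - 112) - 16*y^3 - 54*y^2 - 11*y + 21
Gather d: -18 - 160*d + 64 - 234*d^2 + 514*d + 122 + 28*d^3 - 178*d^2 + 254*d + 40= 28*d^3 - 412*d^2 + 608*d + 208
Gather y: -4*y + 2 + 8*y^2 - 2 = 8*y^2 - 4*y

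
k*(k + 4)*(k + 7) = k^3 + 11*k^2 + 28*k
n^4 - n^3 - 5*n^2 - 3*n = n*(n - 3)*(n + 1)^2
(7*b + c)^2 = 49*b^2 + 14*b*c + c^2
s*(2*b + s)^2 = 4*b^2*s + 4*b*s^2 + s^3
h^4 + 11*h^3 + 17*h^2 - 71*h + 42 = (h - 1)^2*(h + 6)*(h + 7)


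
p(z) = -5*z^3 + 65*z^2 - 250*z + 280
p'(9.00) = -295.00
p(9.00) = -350.00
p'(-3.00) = -775.00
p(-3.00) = 1750.00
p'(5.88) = -4.22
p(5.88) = 40.85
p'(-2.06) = -581.45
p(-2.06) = 1114.54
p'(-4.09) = -1032.62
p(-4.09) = 2731.92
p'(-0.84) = -369.78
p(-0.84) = 538.83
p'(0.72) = -164.18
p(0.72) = 131.83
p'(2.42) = -23.25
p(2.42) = -15.20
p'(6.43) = -34.27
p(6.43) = 30.68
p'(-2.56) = -681.10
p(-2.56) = 1429.87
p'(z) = -15*z^2 + 130*z - 250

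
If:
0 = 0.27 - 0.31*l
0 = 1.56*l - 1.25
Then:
No Solution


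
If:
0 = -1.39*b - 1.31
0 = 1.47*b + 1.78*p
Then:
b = -0.94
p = 0.78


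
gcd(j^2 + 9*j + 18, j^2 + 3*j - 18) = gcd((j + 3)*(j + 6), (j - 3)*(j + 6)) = j + 6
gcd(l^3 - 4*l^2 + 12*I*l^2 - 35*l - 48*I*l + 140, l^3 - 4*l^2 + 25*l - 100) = l^2 + l*(-4 + 5*I) - 20*I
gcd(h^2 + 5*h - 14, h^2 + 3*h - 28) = h + 7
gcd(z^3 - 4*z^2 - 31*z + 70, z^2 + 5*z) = z + 5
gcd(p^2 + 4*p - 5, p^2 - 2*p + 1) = p - 1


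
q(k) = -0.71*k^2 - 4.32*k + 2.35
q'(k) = -1.42*k - 4.32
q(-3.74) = 8.58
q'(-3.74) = 0.99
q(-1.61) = 7.46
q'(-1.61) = -2.03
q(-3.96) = 8.32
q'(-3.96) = 1.30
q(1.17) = -3.68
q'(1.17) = -5.98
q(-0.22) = 3.27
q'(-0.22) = -4.01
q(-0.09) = 2.73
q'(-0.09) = -4.19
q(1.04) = -2.91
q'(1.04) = -5.80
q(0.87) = -1.95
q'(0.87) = -5.56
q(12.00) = -151.73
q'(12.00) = -21.36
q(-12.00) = -48.05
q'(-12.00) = 12.72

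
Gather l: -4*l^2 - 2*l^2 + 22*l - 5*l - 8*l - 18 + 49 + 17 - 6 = -6*l^2 + 9*l + 42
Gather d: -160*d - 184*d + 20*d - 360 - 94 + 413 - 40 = -324*d - 81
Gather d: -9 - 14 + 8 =-15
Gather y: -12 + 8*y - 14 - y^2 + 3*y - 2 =-y^2 + 11*y - 28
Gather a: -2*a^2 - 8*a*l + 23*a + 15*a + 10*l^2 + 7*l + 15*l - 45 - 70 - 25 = -2*a^2 + a*(38 - 8*l) + 10*l^2 + 22*l - 140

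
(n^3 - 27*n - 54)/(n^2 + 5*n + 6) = (n^2 - 3*n - 18)/(n + 2)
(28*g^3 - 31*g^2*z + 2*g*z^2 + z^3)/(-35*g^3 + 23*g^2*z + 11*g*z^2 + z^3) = (-4*g + z)/(5*g + z)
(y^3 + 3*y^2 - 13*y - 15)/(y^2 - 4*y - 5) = (y^2 + 2*y - 15)/(y - 5)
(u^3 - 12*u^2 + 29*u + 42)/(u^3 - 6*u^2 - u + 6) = (u - 7)/(u - 1)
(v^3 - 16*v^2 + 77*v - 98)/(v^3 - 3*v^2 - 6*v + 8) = (v^3 - 16*v^2 + 77*v - 98)/(v^3 - 3*v^2 - 6*v + 8)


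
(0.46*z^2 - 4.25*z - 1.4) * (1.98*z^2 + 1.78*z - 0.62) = 0.9108*z^4 - 7.5962*z^3 - 10.6222*z^2 + 0.143*z + 0.868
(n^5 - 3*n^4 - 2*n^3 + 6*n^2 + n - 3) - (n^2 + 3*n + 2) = n^5 - 3*n^4 - 2*n^3 + 5*n^2 - 2*n - 5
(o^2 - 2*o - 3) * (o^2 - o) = o^4 - 3*o^3 - o^2 + 3*o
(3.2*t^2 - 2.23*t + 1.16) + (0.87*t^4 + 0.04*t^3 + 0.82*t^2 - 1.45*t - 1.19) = 0.87*t^4 + 0.04*t^3 + 4.02*t^2 - 3.68*t - 0.03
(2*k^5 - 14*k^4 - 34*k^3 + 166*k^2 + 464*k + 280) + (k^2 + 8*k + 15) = 2*k^5 - 14*k^4 - 34*k^3 + 167*k^2 + 472*k + 295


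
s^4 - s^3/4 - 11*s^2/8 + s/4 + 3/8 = (s - 1)*(s - 3/4)*(s + 1/2)*(s + 1)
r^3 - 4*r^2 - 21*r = r*(r - 7)*(r + 3)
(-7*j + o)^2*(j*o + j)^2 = 49*j^4*o^2 + 98*j^4*o + 49*j^4 - 14*j^3*o^3 - 28*j^3*o^2 - 14*j^3*o + j^2*o^4 + 2*j^2*o^3 + j^2*o^2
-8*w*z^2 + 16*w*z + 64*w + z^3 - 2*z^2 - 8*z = (-8*w + z)*(z - 4)*(z + 2)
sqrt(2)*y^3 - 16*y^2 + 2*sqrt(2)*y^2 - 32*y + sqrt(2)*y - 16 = (y + 1)*(y - 8*sqrt(2))*(sqrt(2)*y + sqrt(2))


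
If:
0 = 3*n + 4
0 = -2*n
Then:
No Solution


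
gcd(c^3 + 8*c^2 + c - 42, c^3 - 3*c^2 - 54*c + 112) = c^2 + 5*c - 14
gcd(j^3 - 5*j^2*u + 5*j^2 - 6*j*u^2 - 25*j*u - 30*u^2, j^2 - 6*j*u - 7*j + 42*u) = -j + 6*u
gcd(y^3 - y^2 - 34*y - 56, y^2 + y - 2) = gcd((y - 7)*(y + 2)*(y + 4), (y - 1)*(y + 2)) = y + 2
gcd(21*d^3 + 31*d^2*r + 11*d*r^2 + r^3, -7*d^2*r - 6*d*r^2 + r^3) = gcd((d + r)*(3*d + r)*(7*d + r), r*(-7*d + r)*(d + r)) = d + r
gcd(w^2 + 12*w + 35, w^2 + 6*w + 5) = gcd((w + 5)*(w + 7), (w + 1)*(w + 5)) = w + 5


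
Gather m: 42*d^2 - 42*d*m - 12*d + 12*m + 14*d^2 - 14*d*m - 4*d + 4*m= 56*d^2 - 16*d + m*(16 - 56*d)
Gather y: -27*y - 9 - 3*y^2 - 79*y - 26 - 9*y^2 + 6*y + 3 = -12*y^2 - 100*y - 32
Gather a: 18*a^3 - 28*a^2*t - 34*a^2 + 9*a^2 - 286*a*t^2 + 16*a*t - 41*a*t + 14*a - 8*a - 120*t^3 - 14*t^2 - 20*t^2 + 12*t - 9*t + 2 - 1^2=18*a^3 + a^2*(-28*t - 25) + a*(-286*t^2 - 25*t + 6) - 120*t^3 - 34*t^2 + 3*t + 1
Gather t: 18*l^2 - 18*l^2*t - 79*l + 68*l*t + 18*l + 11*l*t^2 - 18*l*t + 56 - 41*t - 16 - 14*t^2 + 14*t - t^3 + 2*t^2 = 18*l^2 - 61*l - t^3 + t^2*(11*l - 12) + t*(-18*l^2 + 50*l - 27) + 40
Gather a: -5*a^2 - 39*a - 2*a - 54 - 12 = -5*a^2 - 41*a - 66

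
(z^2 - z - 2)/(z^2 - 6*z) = (z^2 - z - 2)/(z*(z - 6))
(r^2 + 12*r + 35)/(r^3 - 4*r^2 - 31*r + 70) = (r + 7)/(r^2 - 9*r + 14)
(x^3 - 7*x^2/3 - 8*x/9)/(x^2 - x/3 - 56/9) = x*(3*x + 1)/(3*x + 7)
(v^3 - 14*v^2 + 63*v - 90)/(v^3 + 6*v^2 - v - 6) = (v^3 - 14*v^2 + 63*v - 90)/(v^3 + 6*v^2 - v - 6)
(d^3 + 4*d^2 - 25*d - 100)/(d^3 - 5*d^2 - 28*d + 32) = (d^2 - 25)/(d^2 - 9*d + 8)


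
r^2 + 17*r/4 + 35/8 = (r + 7/4)*(r + 5/2)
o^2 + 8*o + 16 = (o + 4)^2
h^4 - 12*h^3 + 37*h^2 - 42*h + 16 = (h - 8)*(h - 2)*(h - 1)^2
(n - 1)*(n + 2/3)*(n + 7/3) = n^3 + 2*n^2 - 13*n/9 - 14/9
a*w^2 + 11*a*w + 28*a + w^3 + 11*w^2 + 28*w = (a + w)*(w + 4)*(w + 7)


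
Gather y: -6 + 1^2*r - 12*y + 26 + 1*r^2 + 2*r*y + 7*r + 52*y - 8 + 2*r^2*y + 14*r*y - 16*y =r^2 + 8*r + y*(2*r^2 + 16*r + 24) + 12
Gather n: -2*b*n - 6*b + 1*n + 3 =-6*b + n*(1 - 2*b) + 3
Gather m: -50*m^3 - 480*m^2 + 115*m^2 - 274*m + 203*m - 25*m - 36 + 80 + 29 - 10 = -50*m^3 - 365*m^2 - 96*m + 63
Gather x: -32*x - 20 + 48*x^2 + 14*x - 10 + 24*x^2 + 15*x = 72*x^2 - 3*x - 30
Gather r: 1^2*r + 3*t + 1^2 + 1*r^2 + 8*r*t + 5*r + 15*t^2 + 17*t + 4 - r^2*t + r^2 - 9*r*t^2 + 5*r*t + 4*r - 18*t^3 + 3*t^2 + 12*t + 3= r^2*(2 - t) + r*(-9*t^2 + 13*t + 10) - 18*t^3 + 18*t^2 + 32*t + 8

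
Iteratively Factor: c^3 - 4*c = (c - 2)*(c^2 + 2*c) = (c - 2)*(c + 2)*(c)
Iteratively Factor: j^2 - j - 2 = (j + 1)*(j - 2)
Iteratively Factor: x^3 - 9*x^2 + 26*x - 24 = (x - 3)*(x^2 - 6*x + 8) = (x - 4)*(x - 3)*(x - 2)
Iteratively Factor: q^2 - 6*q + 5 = (q - 5)*(q - 1)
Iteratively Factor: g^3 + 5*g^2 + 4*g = (g + 1)*(g^2 + 4*g) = (g + 1)*(g + 4)*(g)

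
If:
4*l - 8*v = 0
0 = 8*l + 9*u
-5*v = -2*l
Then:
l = 0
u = 0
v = 0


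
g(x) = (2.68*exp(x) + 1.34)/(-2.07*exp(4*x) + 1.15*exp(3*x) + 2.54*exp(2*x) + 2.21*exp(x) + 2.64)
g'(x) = (2.68*exp(x) + 1.34)*(8.28*exp(4*x) - 3.45*exp(3*x) - 5.08*exp(2*x) - 2.21*exp(x))/(-2.07*exp(4*x) + 1.15*exp(3*x) + 2.54*exp(2*x) + 2.21*exp(x) + 2.64)^2 + 2.68*exp(x)/(-2.07*exp(4*x) + 1.15*exp(3*x) + 2.54*exp(2*x) + 2.21*exp(x) + 2.64) = (16.6428*exp(4*x) + 4.9312*exp(3*x) - 11.4302*exp(2*x) - 6.8072*exp(x) + 4.1138)*exp(x)/(4.2849*exp(8*x) - 4.761*exp(7*x) - 9.1931*exp(6*x) - 3.3074*exp(5*x) + 0.605*exp(4*x) + 17.2988*exp(3*x) + 18.2953*exp(2*x) + 11.6688*exp(x) + 6.9696)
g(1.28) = -0.04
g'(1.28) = 0.16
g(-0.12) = 0.61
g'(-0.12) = 0.07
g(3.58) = -0.00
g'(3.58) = 0.00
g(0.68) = -1.17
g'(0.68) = 14.48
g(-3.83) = 0.52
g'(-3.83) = 0.01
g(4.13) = -0.00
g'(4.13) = 0.00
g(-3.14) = 0.53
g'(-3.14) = 0.02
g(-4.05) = 0.52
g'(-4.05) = 0.01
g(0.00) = 0.62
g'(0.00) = 0.18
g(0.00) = 0.62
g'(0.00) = 0.18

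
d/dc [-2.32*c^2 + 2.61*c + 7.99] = 2.61 - 4.64*c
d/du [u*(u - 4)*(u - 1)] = 3*u^2 - 10*u + 4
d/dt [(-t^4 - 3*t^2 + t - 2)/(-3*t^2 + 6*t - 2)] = (6*t^5 - 18*t^4 + 8*t^3 - 15*t^2 + 10)/(9*t^4 - 36*t^3 + 48*t^2 - 24*t + 4)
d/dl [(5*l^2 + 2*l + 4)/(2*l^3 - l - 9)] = (2*(-5*l - 1)*(-2*l^3 + l + 9) - (6*l^2 - 1)*(5*l^2 + 2*l + 4))/(-2*l^3 + l + 9)^2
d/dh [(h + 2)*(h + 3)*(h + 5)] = 3*h^2 + 20*h + 31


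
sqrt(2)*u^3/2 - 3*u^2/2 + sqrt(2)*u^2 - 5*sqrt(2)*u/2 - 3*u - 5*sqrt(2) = (u + 2)*(u - 5*sqrt(2)/2)*(sqrt(2)*u/2 + 1)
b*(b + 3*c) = b^2 + 3*b*c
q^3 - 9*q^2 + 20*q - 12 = (q - 6)*(q - 2)*(q - 1)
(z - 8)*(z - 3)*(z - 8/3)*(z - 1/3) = z^4 - 14*z^3 + 521*z^2/9 - 736*z/9 + 64/3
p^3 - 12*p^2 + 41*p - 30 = (p - 6)*(p - 5)*(p - 1)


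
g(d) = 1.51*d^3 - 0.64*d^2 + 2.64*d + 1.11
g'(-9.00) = 381.09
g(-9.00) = -1175.28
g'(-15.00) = 1041.09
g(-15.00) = -5278.74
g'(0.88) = 5.02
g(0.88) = 3.97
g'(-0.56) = 4.78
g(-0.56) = -0.83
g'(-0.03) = 2.68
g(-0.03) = 1.03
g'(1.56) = 11.67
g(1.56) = 9.40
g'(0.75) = 4.23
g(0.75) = 3.37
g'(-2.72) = 39.64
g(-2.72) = -41.19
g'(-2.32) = 29.99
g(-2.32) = -27.32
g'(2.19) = 21.56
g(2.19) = 19.68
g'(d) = 4.53*d^2 - 1.28*d + 2.64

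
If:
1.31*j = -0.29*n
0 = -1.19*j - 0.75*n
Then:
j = 0.00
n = 0.00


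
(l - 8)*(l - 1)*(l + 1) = l^3 - 8*l^2 - l + 8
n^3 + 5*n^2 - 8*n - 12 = (n - 2)*(n + 1)*(n + 6)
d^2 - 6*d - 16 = (d - 8)*(d + 2)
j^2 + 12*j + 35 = (j + 5)*(j + 7)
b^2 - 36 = (b - 6)*(b + 6)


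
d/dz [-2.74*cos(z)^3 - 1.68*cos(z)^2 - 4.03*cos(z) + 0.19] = (8.22*cos(z)^2 + 3.36*cos(z) + 4.03)*sin(z)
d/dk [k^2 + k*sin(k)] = k*cos(k) + 2*k + sin(k)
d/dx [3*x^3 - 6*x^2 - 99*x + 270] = 9*x^2 - 12*x - 99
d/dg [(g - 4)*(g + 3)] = 2*g - 1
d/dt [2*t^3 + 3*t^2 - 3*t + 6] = 6*t^2 + 6*t - 3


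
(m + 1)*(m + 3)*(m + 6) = m^3 + 10*m^2 + 27*m + 18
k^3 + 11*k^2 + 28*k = k*(k + 4)*(k + 7)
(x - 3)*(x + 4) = x^2 + x - 12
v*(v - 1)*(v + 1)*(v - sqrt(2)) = v^4 - sqrt(2)*v^3 - v^2 + sqrt(2)*v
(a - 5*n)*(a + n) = a^2 - 4*a*n - 5*n^2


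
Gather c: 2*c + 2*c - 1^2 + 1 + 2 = 4*c + 2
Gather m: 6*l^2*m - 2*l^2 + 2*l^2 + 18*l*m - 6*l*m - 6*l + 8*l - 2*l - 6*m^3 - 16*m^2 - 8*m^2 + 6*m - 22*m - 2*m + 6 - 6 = -6*m^3 - 24*m^2 + m*(6*l^2 + 12*l - 18)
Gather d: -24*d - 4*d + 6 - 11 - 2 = -28*d - 7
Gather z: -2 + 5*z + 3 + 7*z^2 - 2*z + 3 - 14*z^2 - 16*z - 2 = -7*z^2 - 13*z + 2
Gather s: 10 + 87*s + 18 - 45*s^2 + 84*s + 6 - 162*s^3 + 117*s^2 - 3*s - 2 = -162*s^3 + 72*s^2 + 168*s + 32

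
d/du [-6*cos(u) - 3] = 6*sin(u)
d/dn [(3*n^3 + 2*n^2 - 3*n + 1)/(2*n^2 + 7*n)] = (6*n^4 + 42*n^3 + 20*n^2 - 4*n - 7)/(n^2*(4*n^2 + 28*n + 49))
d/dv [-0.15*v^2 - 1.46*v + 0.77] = -0.3*v - 1.46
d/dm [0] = 0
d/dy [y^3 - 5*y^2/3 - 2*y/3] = 3*y^2 - 10*y/3 - 2/3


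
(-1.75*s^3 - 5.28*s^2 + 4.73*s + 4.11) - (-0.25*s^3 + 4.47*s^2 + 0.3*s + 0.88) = -1.5*s^3 - 9.75*s^2 + 4.43*s + 3.23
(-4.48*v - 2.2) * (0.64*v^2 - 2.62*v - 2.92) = -2.8672*v^3 + 10.3296*v^2 + 18.8456*v + 6.424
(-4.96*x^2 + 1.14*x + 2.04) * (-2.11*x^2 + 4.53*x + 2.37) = 10.4656*x^4 - 24.8742*x^3 - 10.8954*x^2 + 11.943*x + 4.8348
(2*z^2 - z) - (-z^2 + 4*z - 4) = 3*z^2 - 5*z + 4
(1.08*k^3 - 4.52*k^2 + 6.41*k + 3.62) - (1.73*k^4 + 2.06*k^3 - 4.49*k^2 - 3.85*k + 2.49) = -1.73*k^4 - 0.98*k^3 - 0.0299999999999994*k^2 + 10.26*k + 1.13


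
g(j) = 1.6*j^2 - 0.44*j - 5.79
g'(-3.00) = -10.04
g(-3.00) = 9.93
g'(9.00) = 28.36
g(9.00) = 119.85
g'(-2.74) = -9.21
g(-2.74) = 7.43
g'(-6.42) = -20.98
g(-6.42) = 62.98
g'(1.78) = 5.26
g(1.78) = -1.50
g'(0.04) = -0.31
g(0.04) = -5.81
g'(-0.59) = -2.33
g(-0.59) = -4.97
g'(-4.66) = -15.35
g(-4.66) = 31.01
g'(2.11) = 6.31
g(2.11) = 0.40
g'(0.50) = 1.16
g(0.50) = -5.61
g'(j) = 3.2*j - 0.44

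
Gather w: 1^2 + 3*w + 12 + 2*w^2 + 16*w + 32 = 2*w^2 + 19*w + 45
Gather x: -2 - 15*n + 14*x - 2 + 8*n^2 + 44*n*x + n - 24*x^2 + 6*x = 8*n^2 - 14*n - 24*x^2 + x*(44*n + 20) - 4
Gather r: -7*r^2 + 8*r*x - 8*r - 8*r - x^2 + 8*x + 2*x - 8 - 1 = -7*r^2 + r*(8*x - 16) - x^2 + 10*x - 9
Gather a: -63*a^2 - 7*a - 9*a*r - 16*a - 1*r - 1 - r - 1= -63*a^2 + a*(-9*r - 23) - 2*r - 2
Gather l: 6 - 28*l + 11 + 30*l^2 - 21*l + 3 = 30*l^2 - 49*l + 20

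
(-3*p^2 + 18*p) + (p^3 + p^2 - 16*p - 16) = p^3 - 2*p^2 + 2*p - 16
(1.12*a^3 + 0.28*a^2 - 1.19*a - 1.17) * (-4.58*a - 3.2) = -5.1296*a^4 - 4.8664*a^3 + 4.5542*a^2 + 9.1666*a + 3.744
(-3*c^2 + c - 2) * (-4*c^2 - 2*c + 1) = 12*c^4 + 2*c^3 + 3*c^2 + 5*c - 2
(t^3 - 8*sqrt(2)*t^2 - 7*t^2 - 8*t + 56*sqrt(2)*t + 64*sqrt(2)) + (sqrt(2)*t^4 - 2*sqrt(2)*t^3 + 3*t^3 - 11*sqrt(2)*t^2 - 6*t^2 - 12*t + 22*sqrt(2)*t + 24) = sqrt(2)*t^4 - 2*sqrt(2)*t^3 + 4*t^3 - 19*sqrt(2)*t^2 - 13*t^2 - 20*t + 78*sqrt(2)*t + 24 + 64*sqrt(2)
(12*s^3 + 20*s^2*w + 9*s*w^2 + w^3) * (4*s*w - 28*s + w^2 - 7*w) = 48*s^4*w - 336*s^4 + 92*s^3*w^2 - 644*s^3*w + 56*s^2*w^3 - 392*s^2*w^2 + 13*s*w^4 - 91*s*w^3 + w^5 - 7*w^4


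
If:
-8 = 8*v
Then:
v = -1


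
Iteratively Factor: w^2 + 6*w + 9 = (w + 3)*(w + 3)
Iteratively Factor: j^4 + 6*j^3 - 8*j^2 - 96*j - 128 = (j - 4)*(j^3 + 10*j^2 + 32*j + 32) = (j - 4)*(j + 4)*(j^2 + 6*j + 8) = (j - 4)*(j + 4)^2*(j + 2)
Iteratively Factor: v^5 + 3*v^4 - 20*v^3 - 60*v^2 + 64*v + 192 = (v + 2)*(v^4 + v^3 - 22*v^2 - 16*v + 96) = (v + 2)*(v + 3)*(v^3 - 2*v^2 - 16*v + 32) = (v - 2)*(v + 2)*(v + 3)*(v^2 - 16) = (v - 4)*(v - 2)*(v + 2)*(v + 3)*(v + 4)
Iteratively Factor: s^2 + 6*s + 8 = (s + 2)*(s + 4)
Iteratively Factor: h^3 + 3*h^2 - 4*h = (h)*(h^2 + 3*h - 4) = h*(h - 1)*(h + 4)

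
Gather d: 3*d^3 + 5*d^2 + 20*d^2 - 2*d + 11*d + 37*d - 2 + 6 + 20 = 3*d^3 + 25*d^2 + 46*d + 24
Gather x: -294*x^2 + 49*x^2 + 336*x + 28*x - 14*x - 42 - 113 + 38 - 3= -245*x^2 + 350*x - 120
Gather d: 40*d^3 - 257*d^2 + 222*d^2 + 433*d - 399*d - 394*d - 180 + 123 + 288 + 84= 40*d^3 - 35*d^2 - 360*d + 315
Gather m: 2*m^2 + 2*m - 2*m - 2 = 2*m^2 - 2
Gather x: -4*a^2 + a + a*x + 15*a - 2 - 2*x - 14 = -4*a^2 + 16*a + x*(a - 2) - 16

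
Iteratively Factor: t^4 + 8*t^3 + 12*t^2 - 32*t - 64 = (t + 4)*(t^3 + 4*t^2 - 4*t - 16) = (t - 2)*(t + 4)*(t^2 + 6*t + 8) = (t - 2)*(t + 4)^2*(t + 2)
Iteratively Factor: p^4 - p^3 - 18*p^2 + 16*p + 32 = (p + 4)*(p^3 - 5*p^2 + 2*p + 8) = (p - 4)*(p + 4)*(p^2 - p - 2) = (p - 4)*(p + 1)*(p + 4)*(p - 2)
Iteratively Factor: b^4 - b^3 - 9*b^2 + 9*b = (b + 3)*(b^3 - 4*b^2 + 3*b) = b*(b + 3)*(b^2 - 4*b + 3) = b*(b - 1)*(b + 3)*(b - 3)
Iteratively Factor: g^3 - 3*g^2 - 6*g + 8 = (g - 4)*(g^2 + g - 2) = (g - 4)*(g + 2)*(g - 1)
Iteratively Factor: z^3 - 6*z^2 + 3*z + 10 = (z + 1)*(z^2 - 7*z + 10) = (z - 2)*(z + 1)*(z - 5)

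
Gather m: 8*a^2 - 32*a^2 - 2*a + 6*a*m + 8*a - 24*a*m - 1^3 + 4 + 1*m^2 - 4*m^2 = -24*a^2 - 18*a*m + 6*a - 3*m^2 + 3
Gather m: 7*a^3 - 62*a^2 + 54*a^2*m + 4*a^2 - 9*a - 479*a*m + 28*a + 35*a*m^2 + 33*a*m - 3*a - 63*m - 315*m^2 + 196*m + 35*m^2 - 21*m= 7*a^3 - 58*a^2 + 16*a + m^2*(35*a - 280) + m*(54*a^2 - 446*a + 112)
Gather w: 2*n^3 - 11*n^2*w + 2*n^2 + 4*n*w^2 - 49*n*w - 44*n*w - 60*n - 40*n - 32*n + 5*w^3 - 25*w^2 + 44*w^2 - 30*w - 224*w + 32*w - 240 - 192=2*n^3 + 2*n^2 - 132*n + 5*w^3 + w^2*(4*n + 19) + w*(-11*n^2 - 93*n - 222) - 432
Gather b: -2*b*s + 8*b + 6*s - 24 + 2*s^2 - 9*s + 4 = b*(8 - 2*s) + 2*s^2 - 3*s - 20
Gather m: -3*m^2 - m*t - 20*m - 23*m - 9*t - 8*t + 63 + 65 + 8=-3*m^2 + m*(-t - 43) - 17*t + 136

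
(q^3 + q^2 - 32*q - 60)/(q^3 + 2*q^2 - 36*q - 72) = (q + 5)/(q + 6)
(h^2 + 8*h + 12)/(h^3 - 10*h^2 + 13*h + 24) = (h^2 + 8*h + 12)/(h^3 - 10*h^2 + 13*h + 24)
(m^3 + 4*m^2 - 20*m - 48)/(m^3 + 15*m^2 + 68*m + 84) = (m - 4)/(m + 7)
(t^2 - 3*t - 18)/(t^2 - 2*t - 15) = (t - 6)/(t - 5)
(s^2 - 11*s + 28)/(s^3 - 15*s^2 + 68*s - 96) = (s - 7)/(s^2 - 11*s + 24)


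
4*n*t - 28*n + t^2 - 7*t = (4*n + t)*(t - 7)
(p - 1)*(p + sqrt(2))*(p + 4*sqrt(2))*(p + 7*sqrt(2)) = p^4 - p^3 + 12*sqrt(2)*p^3 - 12*sqrt(2)*p^2 + 78*p^2 - 78*p + 56*sqrt(2)*p - 56*sqrt(2)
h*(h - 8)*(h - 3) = h^3 - 11*h^2 + 24*h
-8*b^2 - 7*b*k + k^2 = (-8*b + k)*(b + k)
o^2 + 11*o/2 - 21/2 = (o - 3/2)*(o + 7)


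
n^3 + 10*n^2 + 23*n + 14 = (n + 1)*(n + 2)*(n + 7)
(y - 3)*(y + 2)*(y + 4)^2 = y^4 + 7*y^3 + 2*y^2 - 64*y - 96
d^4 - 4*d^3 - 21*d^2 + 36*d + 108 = (d - 6)*(d - 3)*(d + 2)*(d + 3)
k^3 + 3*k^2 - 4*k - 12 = (k - 2)*(k + 2)*(k + 3)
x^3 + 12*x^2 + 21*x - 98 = (x - 2)*(x + 7)^2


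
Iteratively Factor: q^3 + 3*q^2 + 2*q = (q + 2)*(q^2 + q) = q*(q + 2)*(q + 1)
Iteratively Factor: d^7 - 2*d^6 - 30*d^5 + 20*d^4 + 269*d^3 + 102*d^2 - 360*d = (d + 3)*(d^6 - 5*d^5 - 15*d^4 + 65*d^3 + 74*d^2 - 120*d) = (d + 2)*(d + 3)*(d^5 - 7*d^4 - d^3 + 67*d^2 - 60*d) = (d - 4)*(d + 2)*(d + 3)*(d^4 - 3*d^3 - 13*d^2 + 15*d) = (d - 5)*(d - 4)*(d + 2)*(d + 3)*(d^3 + 2*d^2 - 3*d) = (d - 5)*(d - 4)*(d + 2)*(d + 3)^2*(d^2 - d) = (d - 5)*(d - 4)*(d - 1)*(d + 2)*(d + 3)^2*(d)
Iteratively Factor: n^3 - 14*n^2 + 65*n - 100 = (n - 4)*(n^2 - 10*n + 25) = (n - 5)*(n - 4)*(n - 5)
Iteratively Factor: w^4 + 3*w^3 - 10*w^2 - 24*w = (w - 3)*(w^3 + 6*w^2 + 8*w) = (w - 3)*(w + 4)*(w^2 + 2*w) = w*(w - 3)*(w + 4)*(w + 2)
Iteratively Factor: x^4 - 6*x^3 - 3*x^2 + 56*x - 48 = (x - 1)*(x^3 - 5*x^2 - 8*x + 48) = (x - 4)*(x - 1)*(x^2 - x - 12) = (x - 4)^2*(x - 1)*(x + 3)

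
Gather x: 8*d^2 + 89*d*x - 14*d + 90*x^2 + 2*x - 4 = 8*d^2 - 14*d + 90*x^2 + x*(89*d + 2) - 4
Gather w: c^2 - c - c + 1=c^2 - 2*c + 1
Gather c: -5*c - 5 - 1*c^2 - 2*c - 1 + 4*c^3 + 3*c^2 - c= 4*c^3 + 2*c^2 - 8*c - 6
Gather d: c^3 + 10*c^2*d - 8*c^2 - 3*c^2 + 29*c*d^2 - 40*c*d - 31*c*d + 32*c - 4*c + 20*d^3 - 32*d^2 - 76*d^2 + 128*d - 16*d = c^3 - 11*c^2 + 28*c + 20*d^3 + d^2*(29*c - 108) + d*(10*c^2 - 71*c + 112)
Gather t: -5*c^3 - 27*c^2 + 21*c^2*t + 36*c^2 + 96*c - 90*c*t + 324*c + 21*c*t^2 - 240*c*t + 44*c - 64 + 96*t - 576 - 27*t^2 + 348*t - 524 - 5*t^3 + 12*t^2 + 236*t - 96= -5*c^3 + 9*c^2 + 464*c - 5*t^3 + t^2*(21*c - 15) + t*(21*c^2 - 330*c + 680) - 1260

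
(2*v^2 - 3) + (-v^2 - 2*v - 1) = v^2 - 2*v - 4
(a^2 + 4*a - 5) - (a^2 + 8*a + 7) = -4*a - 12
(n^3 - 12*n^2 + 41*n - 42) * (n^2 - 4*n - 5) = n^5 - 16*n^4 + 84*n^3 - 146*n^2 - 37*n + 210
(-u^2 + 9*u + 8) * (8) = -8*u^2 + 72*u + 64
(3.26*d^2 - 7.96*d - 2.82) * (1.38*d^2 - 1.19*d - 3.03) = 4.4988*d^4 - 14.8642*d^3 - 4.297*d^2 + 27.4746*d + 8.5446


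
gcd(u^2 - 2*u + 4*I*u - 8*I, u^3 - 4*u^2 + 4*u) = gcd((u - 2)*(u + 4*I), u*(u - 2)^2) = u - 2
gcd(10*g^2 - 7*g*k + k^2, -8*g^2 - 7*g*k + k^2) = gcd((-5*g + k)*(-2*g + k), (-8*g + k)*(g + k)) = 1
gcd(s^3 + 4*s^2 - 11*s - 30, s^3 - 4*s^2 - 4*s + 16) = s + 2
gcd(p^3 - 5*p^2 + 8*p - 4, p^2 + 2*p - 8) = p - 2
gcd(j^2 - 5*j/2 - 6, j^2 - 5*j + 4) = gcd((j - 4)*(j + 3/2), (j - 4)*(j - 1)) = j - 4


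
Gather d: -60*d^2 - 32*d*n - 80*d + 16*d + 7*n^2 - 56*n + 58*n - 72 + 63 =-60*d^2 + d*(-32*n - 64) + 7*n^2 + 2*n - 9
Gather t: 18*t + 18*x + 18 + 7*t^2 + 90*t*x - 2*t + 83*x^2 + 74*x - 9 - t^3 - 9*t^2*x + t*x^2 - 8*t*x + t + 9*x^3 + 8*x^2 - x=-t^3 + t^2*(7 - 9*x) + t*(x^2 + 82*x + 17) + 9*x^3 + 91*x^2 + 91*x + 9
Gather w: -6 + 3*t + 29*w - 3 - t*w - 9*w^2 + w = 3*t - 9*w^2 + w*(30 - t) - 9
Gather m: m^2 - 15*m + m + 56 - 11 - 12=m^2 - 14*m + 33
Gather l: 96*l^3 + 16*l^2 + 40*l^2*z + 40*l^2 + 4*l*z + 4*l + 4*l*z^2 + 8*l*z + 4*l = 96*l^3 + l^2*(40*z + 56) + l*(4*z^2 + 12*z + 8)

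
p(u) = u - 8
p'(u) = 1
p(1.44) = -6.56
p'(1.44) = 1.00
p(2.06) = -5.94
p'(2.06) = 1.00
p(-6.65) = -14.65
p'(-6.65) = 1.00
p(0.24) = -7.76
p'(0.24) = 1.00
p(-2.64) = -10.64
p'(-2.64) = 1.00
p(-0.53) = -8.53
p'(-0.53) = 1.00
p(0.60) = -7.40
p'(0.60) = 1.00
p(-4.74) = -12.74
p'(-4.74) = 1.00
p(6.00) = -2.00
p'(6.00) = 1.00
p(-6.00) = -14.00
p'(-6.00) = 1.00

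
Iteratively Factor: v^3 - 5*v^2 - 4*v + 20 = (v + 2)*(v^2 - 7*v + 10) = (v - 5)*(v + 2)*(v - 2)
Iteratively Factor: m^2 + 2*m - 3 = (m + 3)*(m - 1)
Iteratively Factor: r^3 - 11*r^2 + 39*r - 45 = (r - 3)*(r^2 - 8*r + 15) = (r - 3)^2*(r - 5)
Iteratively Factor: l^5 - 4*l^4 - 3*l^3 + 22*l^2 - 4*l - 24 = (l - 2)*(l^4 - 2*l^3 - 7*l^2 + 8*l + 12) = (l - 3)*(l - 2)*(l^3 + l^2 - 4*l - 4) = (l - 3)*(l - 2)^2*(l^2 + 3*l + 2) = (l - 3)*(l - 2)^2*(l + 2)*(l + 1)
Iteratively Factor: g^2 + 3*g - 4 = (g - 1)*(g + 4)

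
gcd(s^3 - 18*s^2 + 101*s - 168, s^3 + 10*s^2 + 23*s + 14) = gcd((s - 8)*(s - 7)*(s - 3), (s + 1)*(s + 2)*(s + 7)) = 1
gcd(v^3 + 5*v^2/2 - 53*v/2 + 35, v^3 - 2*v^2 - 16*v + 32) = v - 2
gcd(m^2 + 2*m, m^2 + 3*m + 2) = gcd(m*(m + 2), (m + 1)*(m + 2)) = m + 2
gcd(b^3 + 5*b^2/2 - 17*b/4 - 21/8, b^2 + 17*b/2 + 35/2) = b + 7/2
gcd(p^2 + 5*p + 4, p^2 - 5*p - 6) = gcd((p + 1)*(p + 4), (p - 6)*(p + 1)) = p + 1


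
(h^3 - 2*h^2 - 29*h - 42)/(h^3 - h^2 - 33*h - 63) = (h + 2)/(h + 3)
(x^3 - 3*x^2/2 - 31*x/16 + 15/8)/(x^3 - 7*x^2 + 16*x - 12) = (x^2 + x/2 - 15/16)/(x^2 - 5*x + 6)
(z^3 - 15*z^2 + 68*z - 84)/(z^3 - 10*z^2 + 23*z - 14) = (z - 6)/(z - 1)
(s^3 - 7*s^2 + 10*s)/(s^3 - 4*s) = (s - 5)/(s + 2)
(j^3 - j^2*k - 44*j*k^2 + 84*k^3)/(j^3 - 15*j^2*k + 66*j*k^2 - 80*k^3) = (j^2 + j*k - 42*k^2)/(j^2 - 13*j*k + 40*k^2)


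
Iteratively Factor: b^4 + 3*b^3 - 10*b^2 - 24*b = (b - 3)*(b^3 + 6*b^2 + 8*b) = (b - 3)*(b + 2)*(b^2 + 4*b) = (b - 3)*(b + 2)*(b + 4)*(b)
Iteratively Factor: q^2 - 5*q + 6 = (q - 2)*(q - 3)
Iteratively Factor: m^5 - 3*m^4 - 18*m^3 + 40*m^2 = (m - 5)*(m^4 + 2*m^3 - 8*m^2) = (m - 5)*(m + 4)*(m^3 - 2*m^2) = m*(m - 5)*(m + 4)*(m^2 - 2*m) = m^2*(m - 5)*(m + 4)*(m - 2)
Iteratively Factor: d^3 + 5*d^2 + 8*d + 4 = (d + 1)*(d^2 + 4*d + 4) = (d + 1)*(d + 2)*(d + 2)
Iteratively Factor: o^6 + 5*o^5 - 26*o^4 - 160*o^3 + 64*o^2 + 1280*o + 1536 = (o - 4)*(o^5 + 9*o^4 + 10*o^3 - 120*o^2 - 416*o - 384) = (o - 4)^2*(o^4 + 13*o^3 + 62*o^2 + 128*o + 96) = (o - 4)^2*(o + 4)*(o^3 + 9*o^2 + 26*o + 24) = (o - 4)^2*(o + 4)^2*(o^2 + 5*o + 6) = (o - 4)^2*(o + 2)*(o + 4)^2*(o + 3)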